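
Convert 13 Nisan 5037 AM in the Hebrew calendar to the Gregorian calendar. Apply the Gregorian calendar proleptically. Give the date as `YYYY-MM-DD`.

Both dates share Julian Day Number 2187559; in the Gregorian calendar that is 25 March 1277 CE.

1277-03-25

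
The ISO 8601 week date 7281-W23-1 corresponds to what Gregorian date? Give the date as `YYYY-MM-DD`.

ISO week 1 of 7281 is the week containing the first Thursday of 7281.
Week 23, day 1 (Monday) lands on 7281-06-02.

7281-06-02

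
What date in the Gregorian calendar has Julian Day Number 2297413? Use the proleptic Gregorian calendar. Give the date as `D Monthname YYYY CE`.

Counting from JDN 2299161 = 15 Oct 1582 gives an offset of -1748 days.

1 January 1578 CE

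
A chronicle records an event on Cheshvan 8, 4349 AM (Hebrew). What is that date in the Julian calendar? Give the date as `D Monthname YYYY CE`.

4 October 588 CE

Both dates share Julian Day Number 1936102; in the Julian calendar that is 4 October 588 CE.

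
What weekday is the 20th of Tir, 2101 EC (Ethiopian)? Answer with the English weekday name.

In the Gregorian calendar this is 29 January 2109 (JDN 2491385).
JDN 2491385 mod 7 = 1, and JDN 0 was a Monday, so this is a Tuesday.

Tuesday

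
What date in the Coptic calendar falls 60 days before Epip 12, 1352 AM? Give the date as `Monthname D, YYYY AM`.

Pashons 12, 1352 AM

JDN of Epip 12, 1352 AM = 2318794.
2318794 − 60 = 2318734.
JDN 2318734 in the Coptic calendar is Pashons 12, 1352 AM.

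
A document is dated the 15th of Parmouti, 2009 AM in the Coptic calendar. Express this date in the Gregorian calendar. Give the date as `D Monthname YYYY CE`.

Julian Day Number of the source date = 2558676.
Converting JDN 2558676 to the Gregorian calendar gives 25 April 2293 CE.

25 April 2293 CE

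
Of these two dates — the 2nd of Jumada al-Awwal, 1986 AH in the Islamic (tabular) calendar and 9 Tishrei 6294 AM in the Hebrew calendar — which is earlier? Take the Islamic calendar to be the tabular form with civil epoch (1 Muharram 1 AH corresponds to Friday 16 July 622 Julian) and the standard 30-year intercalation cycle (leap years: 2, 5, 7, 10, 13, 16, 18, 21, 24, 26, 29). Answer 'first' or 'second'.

Converting both to JDN: 2651977 vs 2646491; the smaller is the second.

second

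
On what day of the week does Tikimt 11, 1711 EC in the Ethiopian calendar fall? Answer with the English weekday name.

Wednesday

In the Gregorian calendar this is 19 October 1718 (JDN 2348838).
Since JDN mod 7 = 2 (0 = Monday), the day is Wednesday.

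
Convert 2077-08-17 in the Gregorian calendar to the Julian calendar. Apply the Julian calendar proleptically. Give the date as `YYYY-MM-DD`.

At this point the Julian calendar is 13 days behind the Gregorian.
17 August 2077 Gregorian − 13 days → 4 August 2077 Julian.

2077-08-04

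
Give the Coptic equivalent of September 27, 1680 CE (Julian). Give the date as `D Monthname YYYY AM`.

30 Thout 1397 AM

Julian Day Number of the source date = 2334948.
Converting JDN 2334948 to the Coptic calendar gives 30 Thout 1397 AM.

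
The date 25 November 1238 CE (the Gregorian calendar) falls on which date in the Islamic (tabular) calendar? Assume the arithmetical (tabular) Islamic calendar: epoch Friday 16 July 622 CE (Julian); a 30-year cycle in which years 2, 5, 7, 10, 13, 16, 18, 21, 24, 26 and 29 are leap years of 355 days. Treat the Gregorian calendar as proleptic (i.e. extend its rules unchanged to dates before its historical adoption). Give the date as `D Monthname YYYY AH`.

Julian Day Number of the source date = 2173559.
Converting JDN 2173559 to the tabular Islamic calendar gives 8 Rabi' al-Thani 636 AH.

8 Rabi' al-Thani 636 AH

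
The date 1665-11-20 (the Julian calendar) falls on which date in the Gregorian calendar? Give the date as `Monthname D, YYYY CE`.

For dates in this range the Gregorian date is 10 days ahead of the Julian.
20 November 1665 Julian + 10 days → 30 November 1665 Gregorian.

November 30, 1665 CE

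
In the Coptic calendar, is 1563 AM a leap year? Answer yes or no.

1563 mod 4 = 3; in the Coptic calendar a year is leap when year mod 4 = 3, so it is a leap year.

yes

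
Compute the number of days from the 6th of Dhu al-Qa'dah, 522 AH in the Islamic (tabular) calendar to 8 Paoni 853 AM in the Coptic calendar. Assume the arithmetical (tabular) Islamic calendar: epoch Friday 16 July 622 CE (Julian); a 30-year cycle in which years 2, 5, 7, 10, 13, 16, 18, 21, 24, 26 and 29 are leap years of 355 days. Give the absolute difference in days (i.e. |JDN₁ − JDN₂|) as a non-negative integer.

JDN of the first date = 2133365.
JDN of the second date = 2136500.
|2136500 − 2133365| = 3135.

3135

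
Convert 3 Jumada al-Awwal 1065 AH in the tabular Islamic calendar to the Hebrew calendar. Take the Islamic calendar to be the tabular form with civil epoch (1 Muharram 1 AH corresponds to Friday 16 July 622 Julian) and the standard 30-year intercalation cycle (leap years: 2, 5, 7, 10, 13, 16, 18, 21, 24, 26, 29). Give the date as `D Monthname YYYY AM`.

Both dates share Julian Day Number 2325606; in the Hebrew calendar that is 2 Adar II 5415 AM.

2 Adar II 5415 AM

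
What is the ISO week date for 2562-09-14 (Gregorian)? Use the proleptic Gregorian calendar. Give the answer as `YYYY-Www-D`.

The weekday is Tuesday (ISO weekday 2).
That Tuesday belongs to ISO week 37 of ISO year 2562.

2562-W37-2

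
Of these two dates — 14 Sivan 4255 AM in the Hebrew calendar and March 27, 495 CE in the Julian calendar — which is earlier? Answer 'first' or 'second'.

First date → JDN 1902001; second date → JDN 1901942.
JDN 1901942 < JDN 1902001, so the second date is earlier.

second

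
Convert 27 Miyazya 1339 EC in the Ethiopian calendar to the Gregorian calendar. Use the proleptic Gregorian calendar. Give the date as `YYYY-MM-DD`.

1347-04-30

Julian Day Number of the source date = 2213161.
Converting JDN 2213161 to the Gregorian calendar gives 30 April 1347 CE.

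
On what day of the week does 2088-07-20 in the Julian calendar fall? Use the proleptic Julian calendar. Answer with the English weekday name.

In the Gregorian calendar this is 2 August 2088 (JDN 2483901).
2483901 ≡ 0 (mod 7); counting from Monday = 0 gives Monday.

Monday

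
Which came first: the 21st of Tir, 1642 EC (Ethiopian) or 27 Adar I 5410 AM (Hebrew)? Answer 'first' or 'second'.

Converting both to JDN: 2323736 vs 2323769; the smaller is the first.

first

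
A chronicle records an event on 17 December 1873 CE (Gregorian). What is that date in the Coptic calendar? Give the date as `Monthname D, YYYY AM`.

Julian Day Number of the source date = 2405510.
Converting JDN 2405510 to the Coptic calendar gives 9 Koiak 1590 AM.

Koiak 9, 1590 AM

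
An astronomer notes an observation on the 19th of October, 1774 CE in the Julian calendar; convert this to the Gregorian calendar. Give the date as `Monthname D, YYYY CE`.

October 30, 1774 CE

At this point the Julian calendar is 11 days behind the Gregorian.
19 October 1774 Julian + 11 days → 30 October 1774 Gregorian.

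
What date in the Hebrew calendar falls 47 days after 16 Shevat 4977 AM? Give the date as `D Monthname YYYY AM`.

4 Nisan 4977 AM

Counting 47 days forward from JDN 2165593 reaches JDN 2165640, which is 4 Nisan 4977 AM.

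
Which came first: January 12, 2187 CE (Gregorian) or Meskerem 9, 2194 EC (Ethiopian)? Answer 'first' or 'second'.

first

The two dates have Julian Day Numbers 2519857 and 2525222 respectively.
Since 2519857 < 2525222, the first date comes first.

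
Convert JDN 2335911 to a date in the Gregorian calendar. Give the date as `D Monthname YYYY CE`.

JDN 2451545 is 1 Jan 2000; 2335911 is −115634 days from there.

28 May 1683 CE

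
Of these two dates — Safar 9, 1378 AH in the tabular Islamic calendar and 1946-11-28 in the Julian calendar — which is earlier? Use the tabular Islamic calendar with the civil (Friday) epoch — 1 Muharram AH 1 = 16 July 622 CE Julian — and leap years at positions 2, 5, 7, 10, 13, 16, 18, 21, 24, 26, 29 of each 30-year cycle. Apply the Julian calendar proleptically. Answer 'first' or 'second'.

second

Converting both to JDN: 2436441 vs 2432166; the smaller is the second.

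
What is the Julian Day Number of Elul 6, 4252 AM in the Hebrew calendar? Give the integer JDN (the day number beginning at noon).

1900988

Equivalently 16 August 492 (proleptic Gregorian).
JDN 2299161 is 15 October 1582 CE (Gregorian); the target day is −398173 days from there, so JDN = 1900988.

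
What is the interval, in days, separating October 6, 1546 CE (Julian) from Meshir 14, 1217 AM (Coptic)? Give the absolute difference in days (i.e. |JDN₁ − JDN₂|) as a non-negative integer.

16676

JDN of the first date = 2286013.
JDN of the second date = 2269337.
|2269337 − 2286013| = 16676.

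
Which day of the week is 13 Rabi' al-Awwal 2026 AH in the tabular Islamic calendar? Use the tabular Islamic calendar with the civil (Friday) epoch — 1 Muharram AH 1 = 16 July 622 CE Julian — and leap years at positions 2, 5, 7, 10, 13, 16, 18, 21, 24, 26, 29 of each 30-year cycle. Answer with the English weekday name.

Sunday

This is JDN 2666103 (10 June 2587 Gregorian).
Since JDN mod 7 = 6 (0 = Monday), the day is Sunday.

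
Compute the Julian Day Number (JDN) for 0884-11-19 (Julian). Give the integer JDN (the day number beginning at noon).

In the proleptic Gregorian calendar the same day is 23 November 884.
JDN 2451545 is 1 January 2000 CE (Gregorian); the target day is −407283 days from there, so JDN = 2044262.

2044262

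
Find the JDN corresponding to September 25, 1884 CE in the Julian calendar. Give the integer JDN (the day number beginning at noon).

2409457

Equivalently 7 October 1884 (Gregorian).
JDN 2451545 is 1 January 2000 CE (Gregorian); the target day is −42088 days from there, so JDN = 2409457.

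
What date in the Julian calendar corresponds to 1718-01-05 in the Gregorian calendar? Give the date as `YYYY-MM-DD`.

The Julian–Gregorian offset here is 11 days (Julian trailing).
5 January 1718 Gregorian − 11 days → 25 December 1717 Julian.

1717-12-25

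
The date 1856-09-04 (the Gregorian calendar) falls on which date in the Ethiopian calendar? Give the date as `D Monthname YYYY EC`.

Julian Day Number of the source date = 2399197.
Converting JDN 2399197 to the Ethiopian calendar gives 30 Nehase 1848 EC.

30 Nehase 1848 EC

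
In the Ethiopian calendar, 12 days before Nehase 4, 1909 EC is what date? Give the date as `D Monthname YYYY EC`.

The starting date is JDN 2421451; 2421451 − 12 = 2421439.
JDN 2421439 corresponds to 22 Hamle 1909 EC.

22 Hamle 1909 EC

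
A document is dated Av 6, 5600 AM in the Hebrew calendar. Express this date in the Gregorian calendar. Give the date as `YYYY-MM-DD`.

1840-08-05

Julian Day Number of the source date = 2393323.
Converting JDN 2393323 to the Gregorian calendar gives 5 August 1840 CE.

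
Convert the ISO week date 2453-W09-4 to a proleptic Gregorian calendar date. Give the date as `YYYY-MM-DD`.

2453-02-27

ISO week 1 of 2453 is the week containing the first Thursday of 2453.
Week 9, day 4 (Thursday) lands on 2453-02-27.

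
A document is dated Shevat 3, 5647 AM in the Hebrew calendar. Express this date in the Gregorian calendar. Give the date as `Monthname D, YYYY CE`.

January 28, 1887 CE

Both dates share Julian Day Number 2410300; in the Gregorian calendar that is 28 January 1887 CE.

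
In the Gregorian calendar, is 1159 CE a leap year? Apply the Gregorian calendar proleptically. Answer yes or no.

no

1159 is not divisible by 4, so it is a common year.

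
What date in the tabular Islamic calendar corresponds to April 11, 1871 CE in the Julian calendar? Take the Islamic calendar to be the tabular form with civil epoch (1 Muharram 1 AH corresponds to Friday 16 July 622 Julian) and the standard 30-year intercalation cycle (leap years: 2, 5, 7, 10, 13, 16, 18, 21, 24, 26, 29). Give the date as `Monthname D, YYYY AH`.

Safar 2, 1288 AH

Both dates share Julian Day Number 2404541; in the tabular Islamic calendar that is 2 Safar 1288 AH.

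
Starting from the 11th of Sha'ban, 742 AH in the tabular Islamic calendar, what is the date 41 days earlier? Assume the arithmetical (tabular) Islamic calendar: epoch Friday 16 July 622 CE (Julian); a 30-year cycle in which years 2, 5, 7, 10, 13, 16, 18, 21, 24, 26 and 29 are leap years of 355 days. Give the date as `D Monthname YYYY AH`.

Counting 41 days back from JDN 2211243 reaches JDN 2211202, which is 29 Jumada al-Thani 742 AH.

29 Jumada al-Thani 742 AH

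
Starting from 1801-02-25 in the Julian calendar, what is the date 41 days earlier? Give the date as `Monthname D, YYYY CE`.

January 15, 1801 CE

The starting date is JDN 2378929; 2378929 − 41 = 2378888.
JDN 2378888 corresponds to January 15, 1801 CE.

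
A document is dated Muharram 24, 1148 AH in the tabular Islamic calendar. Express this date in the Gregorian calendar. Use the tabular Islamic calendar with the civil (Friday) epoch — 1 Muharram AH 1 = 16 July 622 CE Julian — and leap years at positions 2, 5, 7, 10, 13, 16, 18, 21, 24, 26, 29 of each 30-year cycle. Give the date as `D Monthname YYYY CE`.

Both dates share Julian Day Number 2354922; in the Gregorian calendar that is 16 June 1735 CE.

16 June 1735 CE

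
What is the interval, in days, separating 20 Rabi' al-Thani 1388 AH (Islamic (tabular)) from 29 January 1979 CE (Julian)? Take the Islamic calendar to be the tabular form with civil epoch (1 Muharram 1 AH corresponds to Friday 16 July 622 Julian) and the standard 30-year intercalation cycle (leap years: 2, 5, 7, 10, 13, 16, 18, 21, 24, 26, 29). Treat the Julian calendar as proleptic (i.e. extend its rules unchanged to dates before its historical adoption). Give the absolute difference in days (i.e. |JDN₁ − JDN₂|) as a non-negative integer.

3861

First date → JDN 2440055; second date → JDN 2443916.
The interval is |2440055 − 2443916| = 3861 days.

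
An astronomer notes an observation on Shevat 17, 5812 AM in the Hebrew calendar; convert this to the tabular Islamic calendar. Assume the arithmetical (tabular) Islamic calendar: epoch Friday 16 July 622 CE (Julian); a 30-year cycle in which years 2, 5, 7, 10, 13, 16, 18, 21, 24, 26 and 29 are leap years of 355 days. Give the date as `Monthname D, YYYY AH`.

Jumada al-Awwal 16, 1474 AH

Both dates share Julian Day Number 2470555; in the tabular Islamic calendar that is 16 Jumada al-Awwal 1474 AH.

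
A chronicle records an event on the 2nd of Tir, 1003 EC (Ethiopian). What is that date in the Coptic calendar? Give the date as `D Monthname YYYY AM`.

The source date corresponds to 3 January 1011 in the proleptic Gregorian calendar (JDN 2090322).
That day falls on 2 Tobi 727 AM in the Coptic calendar.

2 Tobi 727 AM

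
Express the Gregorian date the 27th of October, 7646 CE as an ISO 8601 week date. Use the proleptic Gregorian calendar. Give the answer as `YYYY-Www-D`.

7646-W43-6

The weekday is Saturday (ISO weekday 6).
That Saturday belongs to ISO week 43 of ISO year 7646.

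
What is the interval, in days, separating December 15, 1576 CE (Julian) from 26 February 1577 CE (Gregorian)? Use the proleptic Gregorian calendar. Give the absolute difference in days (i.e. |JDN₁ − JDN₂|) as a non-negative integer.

First date → JDN 2297041; second date → JDN 2297104.
The interval is |2297041 − 2297104| = 63 days.

63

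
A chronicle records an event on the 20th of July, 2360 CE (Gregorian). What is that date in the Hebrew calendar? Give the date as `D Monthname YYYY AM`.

6 Av 6120 AM

Julian Day Number of the source date = 2583233.
Converting JDN 2583233 to the Hebrew calendar gives 6 Av 6120 AM.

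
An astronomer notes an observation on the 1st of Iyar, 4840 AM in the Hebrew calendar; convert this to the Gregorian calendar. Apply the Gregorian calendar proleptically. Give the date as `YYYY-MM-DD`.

1080-04-29

Both dates share Julian Day Number 2115641; in the Gregorian calendar that is 29 April 1080 CE.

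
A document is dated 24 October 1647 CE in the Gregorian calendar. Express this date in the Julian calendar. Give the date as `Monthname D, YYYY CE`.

October 14, 1647 CE

For dates in this range the Gregorian date is 10 days ahead of the Julian.
24 October 1647 Gregorian − 10 days → 14 October 1647 Julian.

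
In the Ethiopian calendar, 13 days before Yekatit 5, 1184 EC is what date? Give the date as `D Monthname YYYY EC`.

22 Tir 1184 EC

The starting date is JDN 2156466; 2156466 − 13 = 2156453.
JDN 2156453 corresponds to 22 Tir 1184 EC.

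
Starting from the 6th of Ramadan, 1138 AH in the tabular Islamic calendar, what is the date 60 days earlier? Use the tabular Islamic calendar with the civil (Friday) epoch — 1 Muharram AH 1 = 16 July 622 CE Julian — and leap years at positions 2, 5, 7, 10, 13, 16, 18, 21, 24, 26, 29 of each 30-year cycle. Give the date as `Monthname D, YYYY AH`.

Rajab 5, 1138 AH

The starting date is JDN 2351596; 2351596 − 60 = 2351536.
JDN 2351536 corresponds to Rajab 5, 1138 AH.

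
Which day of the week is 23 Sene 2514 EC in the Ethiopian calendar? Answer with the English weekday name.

In the Gregorian calendar this is 4 July 2522 (JDN 2642386).
Since JDN mod 7 = 5 (0 = Monday), the day is Saturday.

Saturday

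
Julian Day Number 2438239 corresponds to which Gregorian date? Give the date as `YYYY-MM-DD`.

1963-07-28

JDN 2451545 is 1 Jan 2000; 2438239 is −13306 days from there.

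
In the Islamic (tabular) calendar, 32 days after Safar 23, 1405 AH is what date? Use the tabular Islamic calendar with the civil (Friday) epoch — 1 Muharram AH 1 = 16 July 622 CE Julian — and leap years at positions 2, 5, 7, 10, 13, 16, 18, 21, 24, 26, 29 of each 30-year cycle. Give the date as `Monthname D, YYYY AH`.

The starting date is JDN 2446023; 2446023 + 32 = 2446055.
JDN 2446055 corresponds to Rabi' al-Awwal 26, 1405 AH.

Rabi' al-Awwal 26, 1405 AH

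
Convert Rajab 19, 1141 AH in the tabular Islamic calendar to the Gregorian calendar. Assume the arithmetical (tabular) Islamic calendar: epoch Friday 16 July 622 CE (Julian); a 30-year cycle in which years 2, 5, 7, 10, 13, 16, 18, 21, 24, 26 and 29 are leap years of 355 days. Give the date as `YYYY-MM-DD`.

1729-02-18

Both dates share Julian Day Number 2352613; in the Gregorian calendar that is 18 February 1729 CE.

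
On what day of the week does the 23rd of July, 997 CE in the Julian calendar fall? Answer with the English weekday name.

Friday

In the proleptic Gregorian calendar this is 28 July 997 (JDN 2085416).
JDN 2085416 mod 7 = 4, and JDN 0 was a Monday, so this is a Friday.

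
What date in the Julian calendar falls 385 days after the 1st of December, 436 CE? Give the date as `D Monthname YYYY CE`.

21 December 437 CE

JDN of the 1st of December, 436 CE = 1880642.
1880642 + 385 = 1881027.
JDN 1881027 in the Julian calendar is 21 December 437 CE.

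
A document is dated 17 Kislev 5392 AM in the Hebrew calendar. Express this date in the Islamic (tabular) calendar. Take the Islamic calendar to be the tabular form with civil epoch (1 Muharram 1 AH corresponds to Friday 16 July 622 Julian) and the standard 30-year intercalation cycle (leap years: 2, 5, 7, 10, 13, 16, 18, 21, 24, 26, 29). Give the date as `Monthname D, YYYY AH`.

Jumada al-Awwal 18, 1041 AH

Both dates share Julian Day Number 2317116; in the tabular Islamic calendar that is 18 Jumada al-Awwal 1041 AH.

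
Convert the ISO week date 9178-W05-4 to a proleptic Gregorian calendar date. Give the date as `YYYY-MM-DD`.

ISO week 1 of 9178 is the week containing the first Thursday of 9178.
Week 5, day 4 (Thursday) lands on 9178-02-02.

9178-02-02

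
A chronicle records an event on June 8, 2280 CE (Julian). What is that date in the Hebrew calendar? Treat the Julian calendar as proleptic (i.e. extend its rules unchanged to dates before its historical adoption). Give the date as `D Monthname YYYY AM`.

Both dates share Julian Day Number 2553987; in the Hebrew calendar that is 25 Sivan 6040 AM.

25 Sivan 6040 AM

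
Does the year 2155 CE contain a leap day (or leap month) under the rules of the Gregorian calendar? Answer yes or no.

no

2155 is not divisible by 4, so it is a common year.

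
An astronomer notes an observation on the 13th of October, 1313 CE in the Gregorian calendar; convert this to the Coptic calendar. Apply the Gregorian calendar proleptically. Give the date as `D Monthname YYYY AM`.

Both dates share Julian Day Number 2200909; in the Coptic calendar that is 8 Paopi 1030 AM.

8 Paopi 1030 AM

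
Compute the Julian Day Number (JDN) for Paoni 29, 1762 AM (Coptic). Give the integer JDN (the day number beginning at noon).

In the Gregorian calendar the same day is 6 July 2046.
JDN 2299161 is 15 October 1582 CE (Gregorian); the target day is +169372 days from there, so JDN = 2468533.

2468533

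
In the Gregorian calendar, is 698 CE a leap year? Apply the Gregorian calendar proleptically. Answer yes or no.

698 is not divisible by 4, so it is a common year.

no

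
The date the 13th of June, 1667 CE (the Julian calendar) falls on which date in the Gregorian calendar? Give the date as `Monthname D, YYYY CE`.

For dates in this range the Gregorian date is 10 days ahead of the Julian.
13 June 1667 Julian + 10 days → 23 June 1667 Gregorian.

June 23, 1667 CE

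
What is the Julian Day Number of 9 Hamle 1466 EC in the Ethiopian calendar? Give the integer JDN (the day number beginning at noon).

2259620

Equivalently 12 July 1474 (proleptic Gregorian).
JDN 2451545 is 1 January 2000 CE (Gregorian); the target day is −191925 days from there, so JDN = 2259620.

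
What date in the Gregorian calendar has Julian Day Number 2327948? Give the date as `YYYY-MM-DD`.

1661-08-08

JDN 2451545 is 1 Jan 2000; 2327948 is −123597 days from there.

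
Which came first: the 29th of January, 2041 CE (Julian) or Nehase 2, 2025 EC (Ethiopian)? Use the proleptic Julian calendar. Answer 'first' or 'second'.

second

Converting both to JDN: 2466562 vs 2463818; the smaller is the second.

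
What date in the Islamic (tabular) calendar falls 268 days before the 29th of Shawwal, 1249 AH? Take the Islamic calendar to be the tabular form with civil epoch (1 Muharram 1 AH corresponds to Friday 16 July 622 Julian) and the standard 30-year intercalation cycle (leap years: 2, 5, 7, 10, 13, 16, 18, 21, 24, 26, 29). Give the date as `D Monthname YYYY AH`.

27 Muharram 1249 AH

JDN of the 29th of Shawwal, 1249 AH = 2390984.
2390984 − 268 = 2390716.
JDN 2390716 in the tabular Islamic calendar is 27 Muharram 1249 AH.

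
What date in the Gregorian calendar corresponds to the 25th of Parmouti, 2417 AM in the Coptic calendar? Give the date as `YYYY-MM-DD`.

Julian Day Number of the source date = 2707708.
Converting JDN 2707708 to the Gregorian calendar gives 9 May 2701 CE.

2701-05-09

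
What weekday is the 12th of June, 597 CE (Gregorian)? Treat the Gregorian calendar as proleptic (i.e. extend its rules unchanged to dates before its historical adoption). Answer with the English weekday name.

Monday

Since JDN mod 7 = 0 (0 = Monday), the day is Monday.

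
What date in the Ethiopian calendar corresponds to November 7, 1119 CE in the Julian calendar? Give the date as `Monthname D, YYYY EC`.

The source date corresponds to 14 November 1119 in the proleptic Gregorian calendar (JDN 2130083).
That day falls on 10 Hidar 1112 EC in the Ethiopian calendar.

Hidar 10, 1112 EC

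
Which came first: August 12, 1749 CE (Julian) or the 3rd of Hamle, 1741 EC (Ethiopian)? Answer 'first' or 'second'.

second

The two dates have Julian Day Numbers 2360104 and 2360058 respectively.
Since 2360058 < 2360104, the second date comes first.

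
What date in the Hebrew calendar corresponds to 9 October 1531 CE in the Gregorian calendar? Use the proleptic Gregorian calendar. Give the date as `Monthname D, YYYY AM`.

Tishrei 18, 5292 AM

Both dates share Julian Day Number 2280527; in the Hebrew calendar that is 18 Tishrei 5292 AM.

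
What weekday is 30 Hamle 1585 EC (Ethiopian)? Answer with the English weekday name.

In the Gregorian calendar this is 3 August 1593 (JDN 2303106).
JDN 2303106 mod 7 = 1, and JDN 0 was a Monday, so this is a Tuesday.

Tuesday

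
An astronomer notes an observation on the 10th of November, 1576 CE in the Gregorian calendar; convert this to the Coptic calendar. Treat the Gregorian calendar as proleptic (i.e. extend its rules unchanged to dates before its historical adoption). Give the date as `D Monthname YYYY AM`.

4 Hathor 1293 AM

Both dates share Julian Day Number 2296996; in the Coptic calendar that is 4 Hathor 1293 AM.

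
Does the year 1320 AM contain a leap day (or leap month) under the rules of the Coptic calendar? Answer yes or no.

1320 mod 4 = 0; in the Coptic calendar a year is leap when year mod 4 = 3, so it is a common year.

no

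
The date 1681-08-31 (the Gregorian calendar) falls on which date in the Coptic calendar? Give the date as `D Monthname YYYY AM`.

28 Mesori 1397 AM

Both dates share Julian Day Number 2335276; in the Coptic calendar that is 28 Mesori 1397 AM.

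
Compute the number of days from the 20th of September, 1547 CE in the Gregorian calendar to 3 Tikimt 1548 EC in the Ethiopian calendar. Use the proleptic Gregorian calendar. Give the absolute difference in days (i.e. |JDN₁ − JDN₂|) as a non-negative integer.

2943

First date → JDN 2286352; second date → JDN 2289295.
The interval is |2286352 − 2289295| = 2943 days.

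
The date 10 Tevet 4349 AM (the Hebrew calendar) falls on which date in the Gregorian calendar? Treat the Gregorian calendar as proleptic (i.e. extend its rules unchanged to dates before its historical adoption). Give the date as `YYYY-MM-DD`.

0588-12-07

Both dates share Julian Day Number 1936164; in the Gregorian calendar that is 7 December 588 CE.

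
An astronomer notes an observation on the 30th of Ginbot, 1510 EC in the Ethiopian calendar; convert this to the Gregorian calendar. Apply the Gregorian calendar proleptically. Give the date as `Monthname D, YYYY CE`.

Both dates share Julian Day Number 2275652; in the Gregorian calendar that is 4 June 1518 CE.

June 4, 1518 CE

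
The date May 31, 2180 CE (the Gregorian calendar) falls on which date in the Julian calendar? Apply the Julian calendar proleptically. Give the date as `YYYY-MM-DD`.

2180-05-17

The Julian–Gregorian offset here is 14 days (Julian trailing).
31 May 2180 Gregorian − 14 days → 17 May 2180 Julian.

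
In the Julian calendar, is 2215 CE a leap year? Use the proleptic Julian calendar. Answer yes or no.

no

2215 mod 4 = 3, so it is a common year in the Julian calendar.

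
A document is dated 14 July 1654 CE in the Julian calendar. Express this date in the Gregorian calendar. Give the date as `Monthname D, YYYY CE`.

The Julian–Gregorian offset here is 10 days (Julian trailing).
14 July 1654 Julian + 10 days → 24 July 1654 Gregorian.

July 24, 1654 CE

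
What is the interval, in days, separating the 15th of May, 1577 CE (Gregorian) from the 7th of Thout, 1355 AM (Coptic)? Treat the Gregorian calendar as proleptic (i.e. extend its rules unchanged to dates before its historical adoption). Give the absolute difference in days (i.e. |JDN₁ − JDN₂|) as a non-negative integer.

22402

First date → JDN 2297182; second date → JDN 2319584.
The interval is |2297182 − 2319584| = 22402 days.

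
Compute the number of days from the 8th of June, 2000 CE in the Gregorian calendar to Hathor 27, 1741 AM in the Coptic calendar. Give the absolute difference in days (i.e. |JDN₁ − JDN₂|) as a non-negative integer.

First date → JDN 2451704; second date → JDN 2460651.
The interval is |2451704 − 2460651| = 8947 days.

8947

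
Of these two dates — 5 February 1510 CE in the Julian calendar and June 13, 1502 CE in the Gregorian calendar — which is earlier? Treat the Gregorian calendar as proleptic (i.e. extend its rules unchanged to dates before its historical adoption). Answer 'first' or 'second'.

The two dates have Julian Day Numbers 2272621 and 2269817 respectively.
Since 2269817 < 2272621, the second date comes first.

second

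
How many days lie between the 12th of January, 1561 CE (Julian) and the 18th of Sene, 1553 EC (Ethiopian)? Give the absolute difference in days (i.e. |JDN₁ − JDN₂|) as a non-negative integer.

First date → JDN 2291225; second date → JDN 2291376.
The interval is |2291225 − 2291376| = 151 days.

151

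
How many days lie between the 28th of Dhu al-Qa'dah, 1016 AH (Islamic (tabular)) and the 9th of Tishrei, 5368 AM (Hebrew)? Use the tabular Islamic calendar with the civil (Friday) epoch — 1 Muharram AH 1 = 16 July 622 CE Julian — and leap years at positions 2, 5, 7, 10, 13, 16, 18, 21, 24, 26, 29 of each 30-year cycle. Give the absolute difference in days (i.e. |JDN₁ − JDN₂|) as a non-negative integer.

JDN of the first date = 2308444.
JDN of the second date = 2308277.
|2308277 − 2308444| = 167.

167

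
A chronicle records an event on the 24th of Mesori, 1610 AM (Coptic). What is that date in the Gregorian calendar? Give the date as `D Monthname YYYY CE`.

29 August 1894 CE

Both dates share Julian Day Number 2413070; in the Gregorian calendar that is 29 August 1894 CE.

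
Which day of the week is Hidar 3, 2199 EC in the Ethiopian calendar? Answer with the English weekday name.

Equivalently 14 November 2206 Gregorian, JDN 2527102.
JDN 2527102 mod 7 = 4, and JDN 0 was a Monday, so this is a Friday.

Friday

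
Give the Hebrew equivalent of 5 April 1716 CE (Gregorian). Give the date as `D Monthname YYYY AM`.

Both dates share Julian Day Number 2347911; in the Hebrew calendar that is 13 Nisan 5476 AM.

13 Nisan 5476 AM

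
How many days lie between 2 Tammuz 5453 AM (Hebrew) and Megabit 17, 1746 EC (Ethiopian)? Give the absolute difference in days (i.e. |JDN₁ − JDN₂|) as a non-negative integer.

22175

JDN of the first date = 2339603.
JDN of the second date = 2361778.
|2361778 − 2339603| = 22175.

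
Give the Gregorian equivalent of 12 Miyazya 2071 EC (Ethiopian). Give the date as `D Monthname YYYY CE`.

20 April 2079 CE

Both dates share Julian Day Number 2480509; in the Gregorian calendar that is 20 April 2079 CE.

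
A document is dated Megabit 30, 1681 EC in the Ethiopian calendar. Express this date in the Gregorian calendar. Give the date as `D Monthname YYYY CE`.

5 April 1689 CE

Both dates share Julian Day Number 2338050; in the Gregorian calendar that is 5 April 1689 CE.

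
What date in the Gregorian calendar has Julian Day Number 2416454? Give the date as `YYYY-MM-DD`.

1903-12-05

Counting from JDN 2299161 = 15 Oct 1582 gives an offset of 117293 days.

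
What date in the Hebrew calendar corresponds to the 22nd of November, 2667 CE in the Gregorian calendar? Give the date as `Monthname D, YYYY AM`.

Kislev 15, 6428 AM

Julian Day Number of the source date = 2695487.
Converting JDN 2695487 to the Hebrew calendar gives 15 Kislev 6428 AM.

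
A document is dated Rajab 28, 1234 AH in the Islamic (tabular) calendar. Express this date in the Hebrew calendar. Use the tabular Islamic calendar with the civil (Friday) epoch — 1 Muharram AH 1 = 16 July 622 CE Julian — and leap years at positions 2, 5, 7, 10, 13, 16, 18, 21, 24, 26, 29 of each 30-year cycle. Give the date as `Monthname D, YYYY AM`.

Both dates share Julian Day Number 2385578; in the Hebrew calendar that is 28 Iyar 5579 AM.

Iyar 28, 5579 AM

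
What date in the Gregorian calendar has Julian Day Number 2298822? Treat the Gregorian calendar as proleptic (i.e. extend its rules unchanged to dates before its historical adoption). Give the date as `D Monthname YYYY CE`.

10 November 1581 CE

Counting from JDN 2299161 = 15 Oct 1582 gives an offset of -339 days.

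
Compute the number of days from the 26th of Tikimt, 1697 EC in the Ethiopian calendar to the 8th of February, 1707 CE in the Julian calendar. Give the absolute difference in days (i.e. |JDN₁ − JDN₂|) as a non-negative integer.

838

JDN of the first date = 2343740.
JDN of the second date = 2344578.
|2344578 − 2343740| = 838.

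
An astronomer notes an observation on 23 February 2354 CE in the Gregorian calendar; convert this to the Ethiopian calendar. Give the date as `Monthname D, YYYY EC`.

Yekatit 13, 2346 EC

Both dates share Julian Day Number 2580894; in the Ethiopian calendar that is 13 Yekatit 2346 EC.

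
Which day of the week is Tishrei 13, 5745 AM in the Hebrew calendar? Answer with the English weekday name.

In the Gregorian calendar this is 9 October 1984 (JDN 2445983).
JDN 2445983 mod 7 = 1, and JDN 0 was a Monday, so this is a Tuesday.

Tuesday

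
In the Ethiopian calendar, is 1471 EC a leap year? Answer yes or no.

yes

1471 mod 4 = 3; in the Ethiopian calendar a year is leap when year mod 4 = 3, so it is a leap year.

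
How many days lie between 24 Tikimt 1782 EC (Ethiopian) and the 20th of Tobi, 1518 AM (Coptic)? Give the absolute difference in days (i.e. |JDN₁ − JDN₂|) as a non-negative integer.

First date → JDN 2374784; second date → JDN 2379253.
The interval is |2374784 − 2379253| = 4469 days.

4469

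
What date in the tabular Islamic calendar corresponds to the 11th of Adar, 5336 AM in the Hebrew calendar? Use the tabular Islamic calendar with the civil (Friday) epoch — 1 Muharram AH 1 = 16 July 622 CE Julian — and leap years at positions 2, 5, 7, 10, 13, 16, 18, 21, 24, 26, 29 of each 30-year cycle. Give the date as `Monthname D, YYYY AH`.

Dhu al-Qa'dah 11, 983 AH

Both dates share Julian Day Number 2296733; in the tabular Islamic calendar that is 11 Dhu al-Qa'dah 983 AH.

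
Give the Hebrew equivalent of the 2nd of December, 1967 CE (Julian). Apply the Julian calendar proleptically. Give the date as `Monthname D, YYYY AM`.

Julian Day Number of the source date = 2439840.
Converting JDN 2439840 to the Hebrew calendar gives 13 Kislev 5728 AM.

Kislev 13, 5728 AM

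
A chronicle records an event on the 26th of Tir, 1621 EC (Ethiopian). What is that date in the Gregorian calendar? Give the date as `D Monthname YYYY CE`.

31 January 1629 CE

Julian Day Number of the source date = 2316071.
Converting JDN 2316071 to the Gregorian calendar gives 31 January 1629 CE.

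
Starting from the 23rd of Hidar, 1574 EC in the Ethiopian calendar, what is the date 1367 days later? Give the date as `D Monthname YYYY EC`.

24 Nehase 1577 EC

The starting date is JDN 2298841; 2298841 + 1367 = 2300208.
JDN 2300208 corresponds to 24 Nehase 1577 EC.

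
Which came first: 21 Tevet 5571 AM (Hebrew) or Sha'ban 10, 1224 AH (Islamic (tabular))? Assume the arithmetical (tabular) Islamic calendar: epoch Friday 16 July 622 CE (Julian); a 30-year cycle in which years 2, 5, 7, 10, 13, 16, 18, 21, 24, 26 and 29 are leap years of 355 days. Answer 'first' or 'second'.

second

First date → JDN 2382530; second date → JDN 2382046.
JDN 2382046 < JDN 2382530, so the second date is earlier.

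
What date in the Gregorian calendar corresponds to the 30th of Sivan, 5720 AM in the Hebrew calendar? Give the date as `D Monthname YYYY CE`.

Julian Day Number of the source date = 2437111.
Converting JDN 2437111 to the Gregorian calendar gives 25 June 1960 CE.

25 June 1960 CE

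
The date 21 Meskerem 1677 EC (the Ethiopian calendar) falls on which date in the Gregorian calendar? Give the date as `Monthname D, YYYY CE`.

September 28, 1684 CE

Both dates share Julian Day Number 2336400; in the Gregorian calendar that is 28 September 1684 CE.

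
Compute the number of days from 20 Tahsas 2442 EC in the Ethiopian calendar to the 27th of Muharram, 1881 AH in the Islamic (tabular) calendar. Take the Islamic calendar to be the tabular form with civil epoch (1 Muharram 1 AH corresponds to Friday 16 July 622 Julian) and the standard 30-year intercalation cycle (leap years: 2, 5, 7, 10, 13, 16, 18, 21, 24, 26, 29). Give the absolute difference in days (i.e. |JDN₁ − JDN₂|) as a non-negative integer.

1230

JDN of the first date = 2615905.
JDN of the second date = 2614675.
|2614675 − 2615905| = 1230.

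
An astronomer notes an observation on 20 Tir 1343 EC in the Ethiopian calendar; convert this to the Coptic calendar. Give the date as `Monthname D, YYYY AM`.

Tobi 20, 1067 AM

The source date corresponds to 23 January 1351 in the proleptic Gregorian calendar (JDN 2214525).
That day falls on 20 Tobi 1067 AM in the Coptic calendar.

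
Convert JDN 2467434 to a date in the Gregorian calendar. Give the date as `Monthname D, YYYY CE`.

Counting from JDN 2299161 = 15 Oct 1582 gives an offset of 168273 days.

July 3, 2043 CE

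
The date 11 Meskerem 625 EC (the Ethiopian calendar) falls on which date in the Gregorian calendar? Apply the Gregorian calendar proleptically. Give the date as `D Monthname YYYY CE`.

Both dates share Julian Day Number 1952147; in the Gregorian calendar that is 11 September 632 CE.

11 September 632 CE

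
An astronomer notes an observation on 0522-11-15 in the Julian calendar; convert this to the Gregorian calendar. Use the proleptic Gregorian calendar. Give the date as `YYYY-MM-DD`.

0522-11-17

The Julian–Gregorian offset here is 2 days (Julian trailing).
15 November 522 Julian + 2 days → 17 November 522 Gregorian.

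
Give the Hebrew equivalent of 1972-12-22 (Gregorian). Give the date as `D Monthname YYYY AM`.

17 Tevet 5733 AM

Julian Day Number of the source date = 2441674.
Converting JDN 2441674 to the Hebrew calendar gives 17 Tevet 5733 AM.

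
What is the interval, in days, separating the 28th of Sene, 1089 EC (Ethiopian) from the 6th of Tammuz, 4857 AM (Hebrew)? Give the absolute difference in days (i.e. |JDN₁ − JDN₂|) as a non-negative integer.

3

First date → JDN 2121910; second date → JDN 2121907.
The interval is |2121910 − 2121907| = 3 days.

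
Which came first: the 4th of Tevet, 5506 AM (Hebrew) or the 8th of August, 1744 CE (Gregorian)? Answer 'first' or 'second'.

Converting both to JDN: 2358769 vs 2358263; the smaller is the second.

second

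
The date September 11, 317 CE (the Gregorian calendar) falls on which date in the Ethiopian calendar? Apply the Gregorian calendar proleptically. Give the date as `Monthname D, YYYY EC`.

Meskerem 13, 310 EC

Both dates share Julian Day Number 1837095; in the Ethiopian calendar that is 13 Meskerem 310 EC.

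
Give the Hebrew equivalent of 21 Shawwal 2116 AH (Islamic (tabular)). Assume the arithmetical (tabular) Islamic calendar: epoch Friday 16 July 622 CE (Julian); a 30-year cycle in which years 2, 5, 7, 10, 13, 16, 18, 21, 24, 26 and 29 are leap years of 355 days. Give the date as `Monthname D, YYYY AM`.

Iyar 20, 6435 AM

The source date corresponds to 8 May 2675 in the Gregorian calendar (JDN 2698211).
That day falls on 20 Iyar 6435 AM in the Hebrew calendar.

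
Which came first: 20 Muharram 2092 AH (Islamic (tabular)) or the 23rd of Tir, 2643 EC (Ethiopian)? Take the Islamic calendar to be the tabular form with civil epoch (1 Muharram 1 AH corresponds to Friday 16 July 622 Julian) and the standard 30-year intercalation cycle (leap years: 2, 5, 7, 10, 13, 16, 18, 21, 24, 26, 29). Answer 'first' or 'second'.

The two dates have Julian Day Numbers 2689440 and 2689353 respectively.
Since 2689353 < 2689440, the second date comes first.

second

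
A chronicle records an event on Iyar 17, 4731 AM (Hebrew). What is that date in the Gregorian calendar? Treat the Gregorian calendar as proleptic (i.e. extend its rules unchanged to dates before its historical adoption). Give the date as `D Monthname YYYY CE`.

20 May 971 CE

Julian Day Number of the source date = 2075850.
Converting JDN 2075850 to the Gregorian calendar gives 20 May 971 CE.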